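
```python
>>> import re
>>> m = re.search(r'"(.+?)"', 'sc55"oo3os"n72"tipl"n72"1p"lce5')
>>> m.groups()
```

('oo3os',)

The match spans [4:11] → '"oo3os"'.
Captured: group 1 = 'oo3os'.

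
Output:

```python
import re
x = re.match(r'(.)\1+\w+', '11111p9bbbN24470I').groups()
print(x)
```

('1',)

The match spans [0:17] → '11111p9bbbN24470I'.
Captured: group 1 = '1'.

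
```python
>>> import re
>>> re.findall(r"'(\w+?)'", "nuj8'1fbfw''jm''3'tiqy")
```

Walking the string: at [4:11] match "'1fbfw'", group 1 = '1fbfw'; at [11:15] match "'jm'", group 1 = 'jm'; at [15:18] match "'3'", group 1 = '3'.
One capturing group, so `findall` returns just the captured substring from each match — 3 in all.

['1fbfw', 'jm', '3']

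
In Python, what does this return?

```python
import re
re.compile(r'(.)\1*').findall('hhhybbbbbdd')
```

A backreference is literal: `\1` must see the identical characters the first group matched.
Because there's exactly one group, `findall` drops the full match and keeps group 1 from each hit.

['h', 'y', 'b', 'd']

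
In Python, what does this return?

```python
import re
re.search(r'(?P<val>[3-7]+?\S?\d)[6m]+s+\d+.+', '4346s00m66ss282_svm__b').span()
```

The pattern matches one or more of a character in [3-7] (lazy), then optionally a non-whitespace character, then a digit (captured as 'val'); then one or more of one of [6m], then one or more of a literal 's', then one or more of a digit; then one or more of any character.
`re.search` scans for the first position where the pattern succeeds.
The match spans [0:22] → '4346s00m66ss282_svm__b'.
Captured: group 1 = '434'.

(0, 22)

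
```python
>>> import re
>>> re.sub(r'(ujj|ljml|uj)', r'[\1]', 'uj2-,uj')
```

Matches: at [0:2] → 'uj'; at [5:7] → 'uj'.
The replacement refers to a captured group, so each match is rewritten using its own captured text.

'[uj]2-,[uj]'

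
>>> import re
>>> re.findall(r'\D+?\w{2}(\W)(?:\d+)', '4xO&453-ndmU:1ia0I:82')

The pattern matches one or more of a non-digit (lazy), then exactly 2 of a word character; then a non-word character (captured); then one or more of a digit (non-capturing group).
Walking the string: at [7:14] match '-ndmU:1', group 1 = ':'; at [14:21] match 'ia0I:82', group 1 = ':'.
With a single group, `findall` returns only what that group captured — 2 items.

[':', ':']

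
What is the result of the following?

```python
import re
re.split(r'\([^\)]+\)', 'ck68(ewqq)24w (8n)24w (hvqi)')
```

['ck68', '24w ', '24w ', '']

Matches to split on: at [4:10] → '(ewqq)'; at [14:18] → '(8n)'; at [22:28] → '(hvqi)'.
`split` removes every match and returns the 4 fragments in between.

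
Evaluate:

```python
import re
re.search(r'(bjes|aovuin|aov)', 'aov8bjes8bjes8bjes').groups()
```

The match spans [0:3] → 'aov'.
Captured: group 1 = 'aov'.

('aov',)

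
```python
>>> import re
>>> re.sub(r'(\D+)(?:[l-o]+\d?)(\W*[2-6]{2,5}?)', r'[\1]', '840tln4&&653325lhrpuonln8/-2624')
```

'840[tl]3325[lhrpuonl]24'

Lazy quantifiers expand one character at a time until the remainder of the pattern can match.
`\1` in the replacement pulls in group 1's text for each match.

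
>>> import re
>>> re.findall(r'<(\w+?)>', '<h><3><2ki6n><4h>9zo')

Scanning left to right: at [0:3] match '<h>', group 1 = 'h'; at [3:6] match '<3>', group 1 = '3'; at [6:13] match '<2ki6n>', group 1 = '2ki6n'; at [13:17] match '<4h>', group 1 = '4h'.
One capturing group, so `findall` returns just the captured substring from each match — 4 in all.

['h', '3', '2ki6n', '4h']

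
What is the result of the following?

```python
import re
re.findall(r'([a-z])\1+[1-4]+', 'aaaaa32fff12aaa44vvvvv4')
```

['a', 'f', 'a', 'v']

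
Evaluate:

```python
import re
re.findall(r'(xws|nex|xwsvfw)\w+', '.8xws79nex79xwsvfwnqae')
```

['xws']

`findall` collects group 1 from the one match (1 total).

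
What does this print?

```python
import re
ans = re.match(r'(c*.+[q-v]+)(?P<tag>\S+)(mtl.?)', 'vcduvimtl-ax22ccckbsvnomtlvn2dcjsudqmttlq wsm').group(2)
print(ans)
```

This matches zero or more of the literal 'c', then one or more of any character, then one or more of a character in [q-v] (captured); then one or more of a non-whitespace character (captured as 'tag'); then the literal 'mtl', then optionally any character (captured).
`match` is anchored at position 0; if the pattern doesn't fit there, it returns None.
The match spans [0:27] → 'vcduvimtl-ax22ccckbsvnomtlv'.
Captured: group 1 = 'vcduvimtl-ax22ccckbsv', group 2 = 'no', group 3 = 'mtlv'.

no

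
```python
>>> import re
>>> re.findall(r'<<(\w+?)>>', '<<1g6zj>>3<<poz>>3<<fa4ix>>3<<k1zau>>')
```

Scanning left to right: at [0:9] match '<<1g6zj>>', group 1 = '1g6zj'; at [10:17] match '<<poz>>', group 1 = 'poz'; at [18:27] match '<<fa4ix>>', group 1 = 'fa4ix'; at [28:37] match '<<k1zau>>', group 1 = 'k1zau'.
`findall` collects group 1 from each match (4 total).

['1g6zj', 'poz', 'fa4ix', 'k1zau']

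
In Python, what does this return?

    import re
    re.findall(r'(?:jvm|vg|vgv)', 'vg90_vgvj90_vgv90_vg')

`|` is ordered: at each position the engine commits to the first alternative that works.
Scanning left to right: at [0:2] → 'vg'; at [5:7] → 'vg'; at [12:14] → 'vg'; at [18:20] → 'vg'.
`findall` yields the raw match text (4 of them) because the pattern has no groups.

['vg', 'vg', 'vg', 'vg']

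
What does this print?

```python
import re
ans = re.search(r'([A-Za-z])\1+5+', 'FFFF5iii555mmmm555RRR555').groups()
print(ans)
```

('F',)

`\1` has to match the exact text group 1 already captured.
Unlike `match`, `search` isn't anchored — it looks for the pattern anywhere in the string.
The match spans [0:5] → 'FFFF5'.
Captured: group 1 = 'F'.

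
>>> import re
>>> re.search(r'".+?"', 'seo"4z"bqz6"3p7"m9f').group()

'"4z"'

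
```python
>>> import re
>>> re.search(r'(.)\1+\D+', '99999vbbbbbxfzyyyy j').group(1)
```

`\1` is not a pattern — it's the concrete string captured by group 1, re-applied verbatim.
`search` walks the string left to right and returns the first match it finds.
The match spans [0:20] → '99999vbbbbbxfzyyyy j'.
Captured: group 1 = '9'.

'9'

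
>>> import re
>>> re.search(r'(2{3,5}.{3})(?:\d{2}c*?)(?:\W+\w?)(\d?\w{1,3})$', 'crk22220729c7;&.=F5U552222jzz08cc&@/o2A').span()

(22, 39)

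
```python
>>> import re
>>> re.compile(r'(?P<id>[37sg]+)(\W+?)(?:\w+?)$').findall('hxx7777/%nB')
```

Pattern: one or more of one of [37sg] (captured as 'id'); then one or more of a non-word character (lazy) (captured); then one or more of a word character (lazy) (non-capturing group); then anchored at the end.
`findall` packs the 2 group values into a tuple for every match.

[('7777', '/%')]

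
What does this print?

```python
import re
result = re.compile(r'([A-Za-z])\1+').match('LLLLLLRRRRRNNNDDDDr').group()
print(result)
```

LLLLLL

After group 1 captures some text, `\1` only succeeds where that same text appears again.
`re.match` won't scan ahead — the pattern has to work from the very first character.
The match spans [0:6] → 'LLLLLL'.
Captured: group 1 = 'L'.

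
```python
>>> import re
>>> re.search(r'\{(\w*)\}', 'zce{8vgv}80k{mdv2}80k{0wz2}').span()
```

(3, 9)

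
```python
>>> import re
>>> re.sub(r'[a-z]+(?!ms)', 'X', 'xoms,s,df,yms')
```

'X,X,X,X'

The negative lookaround is zero-width — it rules out positions where the adjacent text would match, without consuming anything.
Matches: at [0:4] → 'xoms'; at [5:6] → 's'; at [7:9] → 'df'; at [10:13] → 'yms'.
Every occurrence is swapped for 'X'.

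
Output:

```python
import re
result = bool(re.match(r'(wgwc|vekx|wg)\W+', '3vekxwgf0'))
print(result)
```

`re.match` won't scan ahead — the pattern has to work from the very first character.
Here position 0 doesn't satisfy it, so the call returns None, and `bool(None)` is False.

False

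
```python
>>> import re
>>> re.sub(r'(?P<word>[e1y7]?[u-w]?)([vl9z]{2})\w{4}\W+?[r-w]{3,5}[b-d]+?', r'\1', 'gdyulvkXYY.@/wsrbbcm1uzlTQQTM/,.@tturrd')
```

'gdyubcm1uzlTQQTM/,.@tturrd'

With the lazy modifier that quantifier settles for the fewest repetitions that let the rest of the pattern succeed (the atoms after it are unaffected and can still be greedy).
Each match is replaced using the text its own group 1 captured.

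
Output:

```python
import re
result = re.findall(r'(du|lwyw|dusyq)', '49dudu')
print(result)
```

['du', 'du']

Matches: at [2:4] match 'du', group 1 = 'du'; at [4:6] match 'du', group 1 = 'du'.
One capturing group, so `findall` returns just the captured substring from each match — 2 in all.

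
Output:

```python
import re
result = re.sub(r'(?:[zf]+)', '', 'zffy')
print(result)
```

This matches one or more of one of [zf] (non-capturing group).
Matches: at [0:3] → 'zff'.
Each match is replaced by ''.

y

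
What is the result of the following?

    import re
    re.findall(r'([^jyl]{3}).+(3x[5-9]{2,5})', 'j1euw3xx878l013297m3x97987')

[('1eu', '3x97987')]

With 2 capturing groups, `findall` returns a 2-tuple per match.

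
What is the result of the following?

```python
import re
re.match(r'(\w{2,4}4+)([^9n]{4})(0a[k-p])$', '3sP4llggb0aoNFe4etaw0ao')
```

`re.match` won't scan ahead — the pattern has to work from the very first character.
Here the string doesn't start with a match, so the call returns None.

None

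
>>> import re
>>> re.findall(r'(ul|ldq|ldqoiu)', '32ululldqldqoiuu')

Alternation isn't longest-match — the leftmost alternative that fits at this position is chosen.
Scanning left to right: at [2:4] match 'ul', group 1 = 'ul'; at [4:6] match 'ul', group 1 = 'ul'; at [6:9] match 'ldq', group 1 = 'ldq'; at [9:12] match 'ldq', group 1 = 'ldq'.
One capturing group, so `findall` returns just the captured substring from each match — 4 in all.

['ul', 'ul', 'ldq', 'ldq']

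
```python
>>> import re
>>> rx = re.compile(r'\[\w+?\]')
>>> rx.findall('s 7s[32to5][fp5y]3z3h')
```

['[32to5]', '[fp5y]']

Scanning left to right: at [4:11] → '[32to5]'; at [11:17] → '[fp5y]'.
No capturing groups, so `findall` returns the 2 full match strings.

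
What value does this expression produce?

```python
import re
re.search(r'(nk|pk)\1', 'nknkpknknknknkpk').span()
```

A backreference is literal: `\1` must see the identical characters the first group matched.
The match spans [0:4] → 'nknk'.

(0, 4)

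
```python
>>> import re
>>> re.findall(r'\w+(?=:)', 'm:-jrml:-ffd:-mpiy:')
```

['m', 'jrml', 'ffd', 'mpiy']

The lookaround is zero-width — it requires the adjacent text to match without consuming it, so the asserted text isn't part of the match.
No capturing groups, so `findall` returns the 4 full match strings.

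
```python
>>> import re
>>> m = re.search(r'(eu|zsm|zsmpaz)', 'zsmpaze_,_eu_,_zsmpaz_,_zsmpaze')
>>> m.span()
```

(0, 3)

`|` is ordered: at each position the engine commits to the first alternative that works.
The match spans [0:3] → 'zsm'.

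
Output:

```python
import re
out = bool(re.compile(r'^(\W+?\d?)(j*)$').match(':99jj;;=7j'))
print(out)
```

The pattern matches anchored at the start of the string; then one or more of a non-word character (lazy), then optionally a digit (captured); then zero or more of a literal 'j' (captured); then anchored at the end.
With `match`, the pattern is implicitly anchored at the beginning.
Here position 0 doesn't satisfy it, so the call returns None, and `bool(None)` is False.

False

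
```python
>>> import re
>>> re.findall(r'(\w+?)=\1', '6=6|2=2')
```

['6', '2']

The backreference `\1` re-matches whatever the first group consumed, character for character.
Matches: at [0:3] match '6=6', group 1 = '6'; at [4:7] match '2=2', group 1 = '2'.
Because there's exactly one group, `findall` drops the full match and keeps group 1 from each hit.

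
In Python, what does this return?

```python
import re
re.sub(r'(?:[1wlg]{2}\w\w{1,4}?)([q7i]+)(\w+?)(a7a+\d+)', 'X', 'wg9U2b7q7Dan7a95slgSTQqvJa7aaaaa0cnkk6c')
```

Pattern: exactly 2 of one of [1wlg], then a word character, then 1 to 4 of a word character (lazy) (non-capturing group); then one or more of one of [q7i] (captured); then one or more of a word character (lazy) (captured); then the literal 'a7', then one or more of the literal 'a', then one or more of a digit (captured).
Each match is replaced by 'X'.

'Xcnkk6c'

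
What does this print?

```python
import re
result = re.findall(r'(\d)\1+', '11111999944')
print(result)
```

`\1` has to match the exact text group 1 already captured.
Walking the string: at [0:5] match '11111', group 1 = '1'; at [5:9] match '9999', group 1 = '9'; at [9:11] match '44', group 1 = '4'.
`findall` collects group 1 from each match (3 total).

['1', '9', '4']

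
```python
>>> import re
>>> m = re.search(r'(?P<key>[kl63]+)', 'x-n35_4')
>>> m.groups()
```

The match spans [3:4] → '3'.
Captured: group 1 = '3'.

('3',)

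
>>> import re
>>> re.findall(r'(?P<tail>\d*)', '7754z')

['7754', '', '']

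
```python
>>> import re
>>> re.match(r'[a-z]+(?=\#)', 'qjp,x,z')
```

None

The lookaround is zero-width — it requires the adjacent text to match without consuming it, so the asserted text isn't part of the match.
With `match`, the pattern is implicitly anchored at the beginning.
Here position 0 doesn't satisfy it, so the call returns None.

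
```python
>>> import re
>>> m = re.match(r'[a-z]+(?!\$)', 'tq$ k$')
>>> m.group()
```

't'

With `match`, the pattern is implicitly anchored at the beginning.
The match spans [0:1] → 't'.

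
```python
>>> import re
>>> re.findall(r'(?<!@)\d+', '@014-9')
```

['14', '9']

The negative lookaround is zero-width — it rules out positions where the adjacent text would match, without consuming anything.
Walking the string: at [2:4] → '14'; at [5:6] → '9'.
No capturing groups, so `findall` returns the 2 full match strings.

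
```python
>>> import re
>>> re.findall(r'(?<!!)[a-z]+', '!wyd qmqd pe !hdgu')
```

['yd', 'qmqd', 'pe', 'dgu']

`(?!…)`/`(?<!…)` only lets a position through if the neighbouring text does NOT match; no characters are consumed.
Scanning left to right: at [2:4] → 'yd'; at [5:9] → 'qmqd'; at [10:12] → 'pe'; at [15:18] → 'dgu'.
No capturing groups, so `findall` returns the 4 full match strings.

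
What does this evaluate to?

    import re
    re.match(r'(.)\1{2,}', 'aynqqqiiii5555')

`match` is anchored at position 0; if the pattern doesn't fit there, it returns None.
Here the string doesn't start with a match, so the call returns None.

None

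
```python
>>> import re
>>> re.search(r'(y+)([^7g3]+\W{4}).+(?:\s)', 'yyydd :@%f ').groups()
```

('yyy', 'dd :@%')

The match spans [0:11] → 'yyydd :@%f '.
Captured: group 1 = 'yyy', group 2 = 'dd :@%'.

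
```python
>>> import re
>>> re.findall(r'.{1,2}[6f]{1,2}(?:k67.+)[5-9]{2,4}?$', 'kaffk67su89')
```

['kaffk67su89']

With no groups in the pattern, `findall` gives back each whole match — 1 here.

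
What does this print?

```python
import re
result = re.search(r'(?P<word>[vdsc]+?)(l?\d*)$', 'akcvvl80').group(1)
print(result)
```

cvv

This matches one or more of one of [vdsc] (lazy) (captured as 'word'); then optionally the literal 'l', then zero or more of a digit (captured); then anchored at the end.
`search` walks the string left to right and returns the first match it finds.
The match spans [2:8] → 'cvvl80'.
Captured: group 1 = 'cvv', group 2 = 'l80'.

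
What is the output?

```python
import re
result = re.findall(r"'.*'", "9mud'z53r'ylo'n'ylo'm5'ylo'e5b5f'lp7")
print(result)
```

["'z53r'ylo'n'ylo'm5'ylo'e5b5f'"]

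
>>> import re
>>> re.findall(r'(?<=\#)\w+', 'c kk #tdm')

Because the assertion is zero-width, the text it checks is not consumed and won't appear in the result.
Walking the string: at [6:9] → 'tdm'.
`findall` yields the raw match text (1 of them) because the pattern has no groups.

['tdm']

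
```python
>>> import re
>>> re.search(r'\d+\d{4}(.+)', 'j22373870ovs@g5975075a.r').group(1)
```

'ovs@g5975075a.r'

This matches one or more of a digit, then exactly 4 of a digit; then one or more of any character (captured).
`re.search` scans for the first position where the pattern succeeds.
The match spans [1:24] → '22373870ovs@g5975075a.r'.
Captured: group 1 = 'ovs@g5975075a.r'.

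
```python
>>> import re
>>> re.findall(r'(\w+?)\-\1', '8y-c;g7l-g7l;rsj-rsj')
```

['g7l', 'rsj']

After group 1 captures some text, `\1` only succeeds where that same text appears again.
Walking the string: at [5:12] match 'g7l-g7l', group 1 = 'g7l'; at [13:20] match 'rsj-rsj', group 1 = 'rsj'.
`findall` collects group 1 from each match (2 total).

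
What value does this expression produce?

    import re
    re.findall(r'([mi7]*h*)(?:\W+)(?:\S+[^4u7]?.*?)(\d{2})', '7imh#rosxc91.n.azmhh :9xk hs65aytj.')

This matches zero or more of one of [mi7], then zero or more of the literal 'h' (captured); then one or more of a non-word character (non-capturing group); then one or more of a non-whitespace character, then optionally any character except [4u7], then zero or more of any character (lazy) (non-capturing group); then exactly 2 of a digit (captured).
Scanning left to right: at [0:30] match '7imh#rosxc91.n.azmhh :9xk hs65', groups = ('7imh', '65').
`findall` packs the 2 group values into a tuple for every match.

[('7imh', '65')]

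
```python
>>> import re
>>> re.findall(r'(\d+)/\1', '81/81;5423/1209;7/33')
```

After group 1 captures some text, `\1` only succeeds where that same text appears again.
Scanning left to right: at [0:5] match '81/81', group 1 = '81'.
`findall` collects group 1 from the one match (1 total).

['81']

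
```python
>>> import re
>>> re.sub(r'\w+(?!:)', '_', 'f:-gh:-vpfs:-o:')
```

A negative assertion filters positions out without eating any characters.
Matches: at [3:4] → 'g'; at [7:10] → 'vpf'.
Every occurrence is swapped for '_'.

'f:-_h:-_s:-o:'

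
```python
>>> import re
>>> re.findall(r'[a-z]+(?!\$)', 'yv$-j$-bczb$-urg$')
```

['y', 'bcz', 'ur']

Because the assertion is negative and zero-width, positions next to the forbidden text are skipped.
Scanning left to right: at [0:1] → 'y'; at [7:10] → 'bcz'; at [13:15] → 'ur'.
`findall` yields the raw match text (3 of them) because the pattern has no groups.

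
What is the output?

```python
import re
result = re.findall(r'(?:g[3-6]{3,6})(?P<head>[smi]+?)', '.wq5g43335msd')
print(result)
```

['m']

Pattern: a literal 'g', then 3 to 6 of a character in [3-6] (non-capturing group); then one or more of one of [smi] (lazy) (captured as 'head').
Scanning left to right: at [4:11] match 'g43335m', group 1 = 'm'.
Because there's exactly one group, `findall` drops the full match and keeps group 1 from the one hit.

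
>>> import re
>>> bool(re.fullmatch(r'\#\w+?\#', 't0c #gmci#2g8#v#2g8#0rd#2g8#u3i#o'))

`fullmatch` succeeds only if the pattern covers the string from start to end.
Here there's no way to consume every character, so the call returns None, and `bool(None)` is False.

False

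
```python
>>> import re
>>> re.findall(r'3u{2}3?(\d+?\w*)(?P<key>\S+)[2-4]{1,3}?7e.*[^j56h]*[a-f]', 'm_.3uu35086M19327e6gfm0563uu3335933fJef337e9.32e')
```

Pattern: a literal '3', then exactly 2 of the literal 'u', then optionally a literal '3'; then one or more of a digit (lazy), then zero or more of a word character (captured); then one or more of a non-whitespace character (captured as 'key'); then 1 to 3 of a character in [2-4] (lazy), then the literal '7e', then zero or more of any character; then zero or more of any character except [j56h], then a character in [a-f].
Matches: at [3:48] match '3uu35086M19327e6gfm0563uu3335933fJef337e9.32e', groups = ('5086M19327e6gfm0563uu3335933fJef', '3').
Multiple groups make `findall` return tuples — one 2-tuple for the one match.

[('5086M19327e6gfm0563uu3335933fJef', '3')]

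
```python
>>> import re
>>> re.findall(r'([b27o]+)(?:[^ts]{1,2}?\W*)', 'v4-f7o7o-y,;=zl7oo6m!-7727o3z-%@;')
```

['7o7o', '7oo', '7727o']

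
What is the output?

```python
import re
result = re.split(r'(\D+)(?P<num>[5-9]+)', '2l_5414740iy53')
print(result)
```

This matches one or more of a non-digit (captured); then one or more of a character in [5-9] (captured as 'num').
Matches to split on: at [1:4] → 'l_5'; at [10:13] → 'iy5'.
The group in the pattern means `split` returns the separators' captures alongside the pieces.

['2', 'l_', '5', '414740', 'iy', '5', '3']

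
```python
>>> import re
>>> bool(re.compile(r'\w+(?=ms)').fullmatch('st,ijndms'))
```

Lookahead/lookbehind check context without consuming it, so the matched span excludes the asserted characters.
`re.fullmatch` is like wrapping the pattern in `^…$` (in single-line mode).
Here the pattern can't cover the whole string, so the call returns None, and `bool(None)` is False.

False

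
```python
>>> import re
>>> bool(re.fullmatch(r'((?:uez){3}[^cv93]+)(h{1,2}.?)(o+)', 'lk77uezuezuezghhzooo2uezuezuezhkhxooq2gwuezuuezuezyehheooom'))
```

`fullmatch` succeeds only if the pattern covers the string from start to end.
Here the string isn't matched end-to-end, so the call returns None, and `bool(None)` is False.

False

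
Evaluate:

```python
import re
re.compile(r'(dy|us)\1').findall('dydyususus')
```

['dy', 'us']

After group 1 captures some text, `\1` only succeeds where that same text appears again.
`findall` collects group 1 from each match (2 total).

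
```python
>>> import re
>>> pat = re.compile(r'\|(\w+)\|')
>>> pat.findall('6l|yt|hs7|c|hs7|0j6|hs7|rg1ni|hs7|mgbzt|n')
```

['yt', 'c', '0j6', 'rg1ni', 'mgbzt']

Matches: at [2:6] match '|yt|', group 1 = 'yt'; at [9:12] match '|c|', group 1 = 'c'; at [15:20] match '|0j6|', group 1 = '0j6'; at [23:30] match '|rg1ni|', group 1 = 'rg1ni'; at [33:40] match '|mgbzt|', group 1 = 'mgbzt'.
With a single group, `findall` returns only what that group captured — 5 items.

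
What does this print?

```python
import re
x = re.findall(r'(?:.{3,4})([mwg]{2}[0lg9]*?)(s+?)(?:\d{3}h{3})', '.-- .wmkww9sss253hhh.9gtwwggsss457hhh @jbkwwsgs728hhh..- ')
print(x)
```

[('ww9', 'sss'), ('wwgg', 'sss')]

This matches 3 to 4 of any character (non-capturing group); then exactly 2 of one of [mwg], then zero or more of one of [0lg9] (lazy) (captured); then one or more of a literal 's' (lazy) (captured); then exactly 3 of a digit, then exactly 3 of a literal 'h' (non-capturing group).
2 groups means each result is a tuple of 2 captured strings — 2 here.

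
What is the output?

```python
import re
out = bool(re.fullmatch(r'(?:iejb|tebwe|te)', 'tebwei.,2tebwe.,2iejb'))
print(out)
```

False

For `fullmatch`, every character of the input must be accounted for by the pattern.
Here the pattern can't cover the whole string, so the call returns None, and `bool(None)` is False.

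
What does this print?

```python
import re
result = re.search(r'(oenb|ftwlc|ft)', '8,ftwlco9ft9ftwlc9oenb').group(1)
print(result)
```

ftwlc

`|` is ordered: at each position the engine commits to the first alternative that works.
`re.search` scans for the first position where the pattern succeeds.
The match spans [2:7] → 'ftwlc'.
Captured: group 1 = 'ftwlc'.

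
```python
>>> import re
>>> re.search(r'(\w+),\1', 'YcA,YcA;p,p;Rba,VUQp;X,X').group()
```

'YcA,YcA'

`\1` has to match the exact text group 1 already captured.
`re.search` tries every starting position until one works.
The match spans [0:7] → 'YcA,YcA'.
Captured: group 1 = 'YcA'.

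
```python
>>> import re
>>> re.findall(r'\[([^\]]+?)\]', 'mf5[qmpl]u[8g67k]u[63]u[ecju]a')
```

Walking the string: at [3:9] match '[qmpl]', group 1 = 'qmpl'; at [10:17] match '[8g67k]', group 1 = '8g67k'; at [18:22] match '[63]', group 1 = '63'; at [23:29] match '[ecju]', group 1 = 'ecju'.
With a single group, `findall` returns only what that group captured — 4 items.

['qmpl', '8g67k', '63', 'ecju']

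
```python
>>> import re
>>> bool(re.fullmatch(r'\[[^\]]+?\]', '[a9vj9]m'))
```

`fullmatch` succeeds only if the pattern covers the string from start to end.
Here the pattern can't cover the whole string, so the call returns None, and `bool(None)` is False.

False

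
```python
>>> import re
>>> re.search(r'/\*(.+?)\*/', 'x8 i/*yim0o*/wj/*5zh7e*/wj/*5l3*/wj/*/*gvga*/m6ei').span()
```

(4, 13)

Lazy quantifiers expand one character at a time until the remainder of the pattern can match.
The match spans [4:13] → '/*yim0o*/'.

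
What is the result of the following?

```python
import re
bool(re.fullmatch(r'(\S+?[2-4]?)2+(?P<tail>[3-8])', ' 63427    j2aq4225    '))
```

False

This matches one or more of a non-whitespace character (lazy), then optionally a character in [2-4] (captured); then one or more of a literal '2'; then a character in [3-8] (captured as 'tail').
`re.fullmatch` is like wrapping the pattern in `^…$` (in single-line mode).
Here there's no way to consume every character, so the call returns None, and `bool(None)` is False.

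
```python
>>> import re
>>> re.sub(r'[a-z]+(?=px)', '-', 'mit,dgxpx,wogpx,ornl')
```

Lookahead/lookbehind check context without consuming it, so the matched span excludes the asserted characters.
Matches: at [4:7] → 'dgx'; at [10:13] → 'wog'.
Every occurrence is swapped for '-'.

'mit,-px,-px,ornl'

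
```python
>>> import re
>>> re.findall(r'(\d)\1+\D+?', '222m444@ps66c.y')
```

['2', '4', '6']

The backreference `\1` re-matches whatever the first group consumed, character for character.
Because there's exactly one group, `findall` drops the full match and keeps group 1 from each hit.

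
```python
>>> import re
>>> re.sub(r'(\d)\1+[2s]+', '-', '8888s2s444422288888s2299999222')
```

'----'

`\1` is not a pattern — it's the concrete string captured by group 1, re-applied verbatim.
Each match is replaced by '-'.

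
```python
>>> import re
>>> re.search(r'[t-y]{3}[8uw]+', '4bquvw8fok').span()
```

(3, 7)

Pattern: exactly 3 of a character in [t-y]; then one or more of one of [8uw].
`re.search` tries every starting position until one works.
The match spans [3:7] → 'uvw8'.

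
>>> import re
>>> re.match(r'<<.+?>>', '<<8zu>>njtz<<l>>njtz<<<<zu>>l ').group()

'<<8zu>>'

`re.match` won't scan ahead — the pattern has to work from the very first character.
The match spans [0:7] → '<<8zu>>'.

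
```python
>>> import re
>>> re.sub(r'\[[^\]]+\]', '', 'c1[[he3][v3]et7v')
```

Each match is replaced by ''.

'c1et7v'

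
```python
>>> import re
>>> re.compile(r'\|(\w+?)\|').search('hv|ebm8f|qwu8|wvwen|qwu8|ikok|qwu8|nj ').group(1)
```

`re.search` tries every starting position until one works.
The match spans [2:9] → '|ebm8f|'.
Captured: group 1 = 'ebm8f'.

'ebm8f'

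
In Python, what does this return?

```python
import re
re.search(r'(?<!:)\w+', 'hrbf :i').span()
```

(0, 4)

The negative lookahead/lookbehind blocks any match where the forbidden context is present.
`search` walks the string left to right and returns the first match it finds.
The match spans [0:4] → 'hrbf'.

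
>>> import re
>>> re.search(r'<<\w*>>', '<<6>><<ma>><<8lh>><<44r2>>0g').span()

(0, 5)

`re.search` tries every starting position until one works.
The match spans [0:5] → '<<6>>'.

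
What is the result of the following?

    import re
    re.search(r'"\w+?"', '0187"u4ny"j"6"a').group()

`re.search` tries every starting position until one works.
The match spans [4:10] → '"u4ny"'.

'"u4ny"'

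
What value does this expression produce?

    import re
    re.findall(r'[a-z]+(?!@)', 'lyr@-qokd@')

['ly', 'qok']

`(?!…)`/`(?<!…)` only lets a position through if the neighbouring text does NOT match; no characters are consumed.
Scanning left to right: at [0:2] → 'ly'; at [5:8] → 'qok'.
With no groups in the pattern, `findall` gives back each whole match — 2 here.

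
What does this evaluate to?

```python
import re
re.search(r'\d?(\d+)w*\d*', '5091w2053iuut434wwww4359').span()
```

This matches optionally a digit; then one or more of a digit (captured); then zero or more of the literal 'w', then zero or more of a digit.
Unlike `match`, `search` isn't anchored — it looks for the pattern anywhere in the string.
The match spans [0:9] → '5091w2053'.
Captured: group 1 = '091'.

(0, 9)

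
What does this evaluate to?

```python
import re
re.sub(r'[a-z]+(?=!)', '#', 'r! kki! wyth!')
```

'#! #! #!'

The lookaround is zero-width — it requires the adjacent text to match without consuming it, so the asserted text isn't part of the match.
`sub` substitutes '#' at each match site.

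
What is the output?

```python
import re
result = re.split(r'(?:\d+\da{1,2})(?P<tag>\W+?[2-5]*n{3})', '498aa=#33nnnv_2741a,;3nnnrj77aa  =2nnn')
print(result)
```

Pattern: one or more of a digit, then a digit, then 1 to 2 of a literal 'a' (non-capturing group); then one or more of a non-word character (lazy), then zero or more of a character in [2-5], then exactly 3 of the literal 'n' (captured as 'tag').
The group in the pattern means `split` returns the separators' captures alongside the pieces.

['', '=#33nnn', 'v_', ',;3nnn', 'rj', '  =2nnn', '']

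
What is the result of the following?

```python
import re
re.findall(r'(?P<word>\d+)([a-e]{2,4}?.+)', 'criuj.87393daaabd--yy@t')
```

The pattern matches one or more of a digit (captured as 'word'); then 2 to 4 of a character in [a-e] (lazy), then one or more of any character (captured).
Scanning left to right: at [6:23] match '87393daaabd--yy@t', groups = ('87393', 'daaabd--yy@t').
With 2 capturing groups, `findall` returns a 2-tuple per match.

[('87393', 'daaabd--yy@t')]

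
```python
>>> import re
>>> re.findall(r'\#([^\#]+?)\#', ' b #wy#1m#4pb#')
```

['wy', '4pb']

One capturing group, so `findall` returns just the captured substring from each match — 2 in all.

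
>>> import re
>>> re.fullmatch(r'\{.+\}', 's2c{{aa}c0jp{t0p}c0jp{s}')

None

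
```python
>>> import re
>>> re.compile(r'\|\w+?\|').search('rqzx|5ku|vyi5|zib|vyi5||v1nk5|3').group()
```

The match spans [4:9] → '|5ku|'.

'|5ku|'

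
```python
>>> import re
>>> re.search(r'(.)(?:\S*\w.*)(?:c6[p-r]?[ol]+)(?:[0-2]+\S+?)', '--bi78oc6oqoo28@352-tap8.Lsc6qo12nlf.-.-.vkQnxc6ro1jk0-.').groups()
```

('-',)

The match spans [0:52] → '--bi78oc6oqoo28@352-tap8.Lsc6qo12nlf.-.-.vkQnxc6ro1j'.
Captured: group 1 = '-'.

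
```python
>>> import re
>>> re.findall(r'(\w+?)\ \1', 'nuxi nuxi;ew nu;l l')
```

A backreference is literal: `\1` must see the identical characters the first group matched.
Because there's exactly one group, `findall` drops the full match and keeps group 1 from each hit.

['nuxi', 'l']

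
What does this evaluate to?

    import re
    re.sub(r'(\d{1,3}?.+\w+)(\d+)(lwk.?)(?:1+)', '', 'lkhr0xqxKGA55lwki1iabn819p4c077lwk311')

Every occurrence is swapped for ''.

'lkhr'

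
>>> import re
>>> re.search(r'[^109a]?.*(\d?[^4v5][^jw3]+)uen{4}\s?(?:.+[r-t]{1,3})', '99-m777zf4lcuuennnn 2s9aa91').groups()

('cu',)

The match spans [0:22] → '99-m777zf4lcuuennnn 2s'.
Captured: group 1 = 'cu'.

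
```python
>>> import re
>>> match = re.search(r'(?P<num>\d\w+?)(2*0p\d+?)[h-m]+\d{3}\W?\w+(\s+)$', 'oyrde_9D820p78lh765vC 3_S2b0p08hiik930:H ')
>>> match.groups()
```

('3_S2b', '0p08', ' ')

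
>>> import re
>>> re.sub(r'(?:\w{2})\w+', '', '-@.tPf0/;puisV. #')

'-@./;. #'

The pattern matches exactly 2 of a word character (non-capturing group); then one or more of a word character.
Matches: at [3:7] → 'tPf0'; at [9:14] → 'puisV'.
Every occurrence is swapped for ''.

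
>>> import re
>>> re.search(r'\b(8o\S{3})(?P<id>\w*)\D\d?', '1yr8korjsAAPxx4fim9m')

None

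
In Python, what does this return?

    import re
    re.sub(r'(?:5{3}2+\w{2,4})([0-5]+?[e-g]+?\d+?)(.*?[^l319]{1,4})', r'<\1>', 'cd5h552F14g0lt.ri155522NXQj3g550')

'cd5h552F14g0lt.ri1<3g5>'

Pattern: exactly 3 of the literal '5', then one or more of the literal '2', then 2 to 4 of a word character (non-capturing group); then one or more of a character in [0-5] (lazy), then one or more of a character in [e-g] (lazy), then one or more of a digit (lazy) (captured); then zero or more of any character (lazy), then 1 to 4 of any character except [l319] (captured).
The `?` after the quantifier makes it lazy — it takes as little as possible before letting the rest of the pattern try.
Matches: at [18:32] → '55522NXQj3g550'.
Each match is replaced using the text its own group 1 captured.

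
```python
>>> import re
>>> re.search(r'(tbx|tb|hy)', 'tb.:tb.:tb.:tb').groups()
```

('tb',)

The match spans [0:2] → 'tb'.
Captured: group 1 = 'tb'.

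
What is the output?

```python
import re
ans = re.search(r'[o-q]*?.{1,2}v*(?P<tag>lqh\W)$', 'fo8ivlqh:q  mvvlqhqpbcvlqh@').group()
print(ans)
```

qpbcvlqh@

The pattern matches zero or more of a character in [o-q] (lazy), then 1 to 2 of any character, then zero or more of a literal 'v'; then the literal 'lqh', then a non-word character (captured as 'tag'); then anchored at the end.
`search` walks the string left to right and returns the first match it finds.
The match spans [18:27] → 'qpbcvlqh@'.
Captured: group 1 = 'lqh@'.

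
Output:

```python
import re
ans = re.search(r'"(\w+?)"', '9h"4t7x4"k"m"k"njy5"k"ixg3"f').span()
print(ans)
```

(2, 9)

The match spans [2:9] → '"4t7x4"'.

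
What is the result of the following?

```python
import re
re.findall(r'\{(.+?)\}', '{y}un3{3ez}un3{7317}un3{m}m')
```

['y', '3ez', '7317', 'm']

A non-greedy quantifier consumes as few characters as it can — just enough that the remainder of the pattern still matches from where it stops; whatever follows it matches normally.
Because there's exactly one group, `findall` drops the full match and keeps group 1 from each hit.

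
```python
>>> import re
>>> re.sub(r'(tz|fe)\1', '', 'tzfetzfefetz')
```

'tzfetztz'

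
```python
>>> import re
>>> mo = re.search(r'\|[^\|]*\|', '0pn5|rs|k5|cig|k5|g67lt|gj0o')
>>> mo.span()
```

(4, 8)

The match spans [4:8] → '|rs|'.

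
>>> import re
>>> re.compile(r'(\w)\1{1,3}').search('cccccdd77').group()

'cccc'

`\1` is not a pattern — it's the concrete string captured by group 1, re-applied verbatim.
`search` walks the string left to right and returns the first match it finds.
The match spans [0:4] → 'cccc'.
Captured: group 1 = 'c'.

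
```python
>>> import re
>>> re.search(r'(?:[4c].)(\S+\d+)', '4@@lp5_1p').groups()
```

The match spans [0:8] → '4@@lp5_1'.
Captured: group 1 = '@lp5_1'.

('@lp5_1',)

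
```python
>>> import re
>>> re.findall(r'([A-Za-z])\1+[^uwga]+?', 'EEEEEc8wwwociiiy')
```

['E', 'w', 'i']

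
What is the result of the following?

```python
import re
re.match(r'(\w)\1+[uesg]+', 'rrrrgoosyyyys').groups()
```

The backreference `\1` re-matches whatever the first group consumed, character for character.
With `match`, the pattern is implicitly anchored at the beginning.
The match spans [0:5] → 'rrrrg'.
Captured: group 1 = 'r'.

('r',)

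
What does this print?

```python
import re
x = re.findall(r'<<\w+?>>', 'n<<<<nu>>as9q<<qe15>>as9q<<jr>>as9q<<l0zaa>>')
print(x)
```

['<<nu>>', '<<qe15>>', '<<jr>>', '<<l0zaa>>']

Since nothing is captured, `findall` lists the 4 matched substrings directly.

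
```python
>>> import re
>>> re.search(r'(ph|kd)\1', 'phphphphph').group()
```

`\1` has to match the exact text group 1 already captured.
The match spans [0:4] → 'phph'.

'phph'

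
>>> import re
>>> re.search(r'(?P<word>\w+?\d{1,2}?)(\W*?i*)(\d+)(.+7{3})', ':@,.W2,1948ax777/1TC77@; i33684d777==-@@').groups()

The pattern matches one or more of a word character (lazy), then 1 to 2 of a digit (lazy) (captured as 'word'); then zero or more of a non-word character (lazy), then zero or more of a literal 'i' (captured); then one or more of a digit (captured); then one or more of any character, then exactly 3 of a literal '7' (captured).
`search` walks the string left to right and returns the first match it finds.
The match spans [4:35] → 'W2,1948ax777/1TC77@; i33684d777'.
Captured: group 1 = 'W2', group 2 = ',', group 3 = '1948', group 4 = 'ax777/1TC77@; i33684d777'.

('W2', ',', '1948', 'ax777/1TC77@; i33684d777')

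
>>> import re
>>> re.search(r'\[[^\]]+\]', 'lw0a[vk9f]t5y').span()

The match spans [4:10] → '[vk9f]'.

(4, 10)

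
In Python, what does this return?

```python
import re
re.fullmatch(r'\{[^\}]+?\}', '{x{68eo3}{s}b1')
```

`re.fullmatch` requires the pattern to consume the entire string.
Here the string isn't matched end-to-end, so the call returns None.

None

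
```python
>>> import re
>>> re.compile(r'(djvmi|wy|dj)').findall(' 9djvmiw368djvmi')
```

['djvmi', 'djvmi']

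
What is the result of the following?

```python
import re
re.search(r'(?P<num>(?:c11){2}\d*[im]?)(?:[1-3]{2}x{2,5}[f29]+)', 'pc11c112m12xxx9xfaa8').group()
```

'c11c112m12xxx9'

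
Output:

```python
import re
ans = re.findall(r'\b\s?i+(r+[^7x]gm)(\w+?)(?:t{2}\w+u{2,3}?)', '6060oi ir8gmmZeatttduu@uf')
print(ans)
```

Pattern: a word boundary (`\b`, zero-width); then optionally whitespace, then one or more of the literal 'i'; then one or more of a literal 'r', then any character except [7x], then the literal 'gm' (captured); then one or more of a word character (lazy) (captured); then exactly 2 of the literal 't', then one or more of a word character, then 2 to 3 of a literal 'u' (lazy) (non-capturing group).
Matches: at [6:22] match ' ir8gmmZeatttduu', groups = ('r8gm', 'mZea').
Multiple groups make `findall` return tuples — one 2-tuple for the one match.

[('r8gm', 'mZea')]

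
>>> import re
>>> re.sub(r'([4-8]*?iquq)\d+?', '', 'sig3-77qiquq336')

'sig3-77q36'

The pattern matches zero or more of a character in [4-8] (lazy), then the literal 'iq', then the literal 'uq' (captured); then one or more of a digit (lazy).
Matches: at [8:13] → 'iquq3'.
Each match is replaced by ''.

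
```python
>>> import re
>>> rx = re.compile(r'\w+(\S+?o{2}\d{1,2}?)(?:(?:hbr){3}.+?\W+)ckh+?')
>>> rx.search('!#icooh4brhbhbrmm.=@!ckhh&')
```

None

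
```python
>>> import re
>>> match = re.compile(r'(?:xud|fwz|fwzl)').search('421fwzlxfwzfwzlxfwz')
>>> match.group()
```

The regex engine tests alternatives in the order written; an earlier branch that matches wins even if a later one would match more.
Unlike `match`, `search` isn't anchored — it looks for the pattern anywhere in the string.
The match spans [3:6] → 'fwz'.

'fwz'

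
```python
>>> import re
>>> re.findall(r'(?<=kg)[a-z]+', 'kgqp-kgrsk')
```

['qp', 'rsk']

The positive lookaround only admits positions where the adjacent text matches; those characters stay outside the span.
With no groups in the pattern, `findall` gives back each whole match — 2 here.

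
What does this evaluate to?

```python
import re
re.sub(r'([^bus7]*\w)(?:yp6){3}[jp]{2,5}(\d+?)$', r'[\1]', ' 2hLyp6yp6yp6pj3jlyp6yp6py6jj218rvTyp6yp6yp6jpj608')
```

'[ 2hLyp6yp6yp6pj3jlyp6yp6py6jj218rvT]'

The pattern matches zero or more of any character except [bus7], then a word character (captured); then the literal 'yp6' repeated 3 times, then 2 to 5 of one of [jp]; then one or more of a digit (lazy) (captured); then anchored at the end.
Matches: at [0:50] → ' 2hLyp6yp6yp6pj3jlyp6yp6py6jj218rvTyp6yp6yp6jpj608'.
`\1` in the replacement pulls in group 1's text for each match.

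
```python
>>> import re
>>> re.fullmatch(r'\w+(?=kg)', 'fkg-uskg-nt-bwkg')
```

None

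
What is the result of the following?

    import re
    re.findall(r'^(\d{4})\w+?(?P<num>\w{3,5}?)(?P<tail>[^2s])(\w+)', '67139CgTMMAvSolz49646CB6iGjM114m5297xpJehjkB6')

A non-greedy quantifier consumes as few characters as it can — just enough that the remainder of the pattern still matches from where it stops; whatever follows it matches normally.
With 4 capturing groups, `findall` returns a 4-tuple per match.

[('6713', 'CgT', 'M', 'MAvSolz49646CB6iGjM114m5297xpJehjkB6')]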